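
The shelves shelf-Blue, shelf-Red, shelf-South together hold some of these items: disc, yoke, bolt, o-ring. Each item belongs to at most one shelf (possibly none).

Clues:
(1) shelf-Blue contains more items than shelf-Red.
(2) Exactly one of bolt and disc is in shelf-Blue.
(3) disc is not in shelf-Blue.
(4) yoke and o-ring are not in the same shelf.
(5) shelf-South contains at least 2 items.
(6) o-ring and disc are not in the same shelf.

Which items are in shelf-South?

shelf-South = {disc, yoke}

From (3): disc ∉ shelf-Blue.
(2) (exactly one): bolt ∈ shelf-Blue.
Suppose disc ∉ shelf-South: no assignment then satisfies all the clues, so disc ∈ shelf-South.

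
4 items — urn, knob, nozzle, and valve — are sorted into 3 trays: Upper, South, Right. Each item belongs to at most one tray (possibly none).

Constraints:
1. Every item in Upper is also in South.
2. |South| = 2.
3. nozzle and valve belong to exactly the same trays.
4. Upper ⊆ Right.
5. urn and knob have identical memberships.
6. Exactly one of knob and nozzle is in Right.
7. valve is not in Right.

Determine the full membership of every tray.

From (7): valve ∉ Right.
(3): nozzle matches valve: nozzle ∉ Right.
(4) contrapositive: nozzle ∉ Upper.
(4) contrapositive: valve ∉ Upper.
(6) (exactly one): knob ∈ Right.
(5): urn matches knob: urn ∉ Upper.
(5): urn matches knob: urn ∉ South.
(5): urn matches knob: urn ∈ Right.
(2): only 2 candidates remain for South, so all are in.

Upper = {}; South = {nozzle, valve}; Right = {knob, urn}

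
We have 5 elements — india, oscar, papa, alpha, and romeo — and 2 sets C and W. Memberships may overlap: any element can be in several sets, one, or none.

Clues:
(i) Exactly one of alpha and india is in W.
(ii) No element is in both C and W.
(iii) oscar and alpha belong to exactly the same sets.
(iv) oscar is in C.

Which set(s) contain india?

From (iv): oscar ∈ C.
(ii) (disjoint): oscar ∉ W.
(iii): alpha matches oscar: alpha ∈ C.
(iii): alpha matches oscar: alpha ∉ W.
(i) (exactly one): india ∈ W.
(ii) (disjoint): india ∉ C.

india: W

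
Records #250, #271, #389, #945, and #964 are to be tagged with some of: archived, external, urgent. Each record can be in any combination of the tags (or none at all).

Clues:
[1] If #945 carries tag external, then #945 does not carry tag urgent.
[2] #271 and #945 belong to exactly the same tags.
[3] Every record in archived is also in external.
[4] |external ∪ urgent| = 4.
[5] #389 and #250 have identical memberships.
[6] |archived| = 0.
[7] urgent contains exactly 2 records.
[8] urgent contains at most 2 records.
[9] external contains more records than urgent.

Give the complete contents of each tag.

archived = {}; external = {#250, #271, #389, #945}; urgent = {#250, #389}

(6): archived already has 0, so the rest are out.
Suppose #250 ∉ external: no assignment then satisfies all the clues, so #250 ∈ external.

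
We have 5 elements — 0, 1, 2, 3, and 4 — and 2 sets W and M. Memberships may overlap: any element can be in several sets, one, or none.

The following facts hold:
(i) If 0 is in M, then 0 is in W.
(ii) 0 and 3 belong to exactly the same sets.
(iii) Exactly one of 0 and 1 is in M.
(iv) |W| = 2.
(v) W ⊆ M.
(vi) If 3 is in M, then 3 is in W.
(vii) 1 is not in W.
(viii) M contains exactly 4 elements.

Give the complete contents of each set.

W = {0, 3}; M = {0, 2, 3, 4}

From (vii): 1 ∉ W.
Suppose 0 ∉ W: no assignment then satisfies all the clues, so 0 ∈ W.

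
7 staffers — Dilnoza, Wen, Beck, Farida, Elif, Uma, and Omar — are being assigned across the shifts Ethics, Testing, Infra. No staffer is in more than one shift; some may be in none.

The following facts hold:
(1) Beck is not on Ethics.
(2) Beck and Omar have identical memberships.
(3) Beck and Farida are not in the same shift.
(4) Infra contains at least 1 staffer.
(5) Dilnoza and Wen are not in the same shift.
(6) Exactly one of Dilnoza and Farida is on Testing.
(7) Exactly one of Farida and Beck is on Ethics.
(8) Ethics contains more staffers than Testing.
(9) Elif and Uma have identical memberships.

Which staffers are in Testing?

Testing = {Dilnoza}

From (1): Beck ∉ Ethics.
(2): Omar matches Beck: Omar ∉ Ethics.
(7) (exactly one): Farida ∈ Ethics.
(6) (exactly one): Dilnoza ∈ Testing.
(5): Wen ∉ Testing.
Suppose Beck ∈ Testing: no assignment then satisfies all the clues, so Beck ∉ Testing.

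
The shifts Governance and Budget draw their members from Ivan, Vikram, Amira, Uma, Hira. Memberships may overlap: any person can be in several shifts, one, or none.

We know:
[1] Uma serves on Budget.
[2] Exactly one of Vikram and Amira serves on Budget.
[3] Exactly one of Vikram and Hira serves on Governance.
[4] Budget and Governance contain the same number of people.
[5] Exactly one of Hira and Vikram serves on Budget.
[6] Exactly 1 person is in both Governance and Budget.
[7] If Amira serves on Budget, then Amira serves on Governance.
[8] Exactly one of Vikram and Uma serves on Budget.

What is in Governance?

Governance = {Amira, Ivan, Vikram}

From (1): Uma ∈ Budget.
(8) (exactly one): Vikram ∉ Budget.
(2) (exactly one): Amira ∈ Budget.
(5) (exactly one): Hira ∈ Budget.
(7): Amira ∈ Governance.
Suppose Ivan ∉ Governance: no assignment then satisfies all the clues, so Ivan ∈ Governance.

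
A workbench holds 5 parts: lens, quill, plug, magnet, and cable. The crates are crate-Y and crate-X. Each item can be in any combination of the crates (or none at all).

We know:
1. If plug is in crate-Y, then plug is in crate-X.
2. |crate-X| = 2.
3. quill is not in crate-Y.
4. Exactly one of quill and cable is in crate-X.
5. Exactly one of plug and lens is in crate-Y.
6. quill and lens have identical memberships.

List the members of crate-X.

crate-X = {cable, plug}

From (3): quill ∉ crate-Y.
(6): lens matches quill: lens ∉ crate-Y.
(5) (exactly one): plug ∈ crate-Y.
(1): plug ∈ crate-X.
Suppose lens ∈ crate-X: no assignment then satisfies all the clues, so lens ∉ crate-X.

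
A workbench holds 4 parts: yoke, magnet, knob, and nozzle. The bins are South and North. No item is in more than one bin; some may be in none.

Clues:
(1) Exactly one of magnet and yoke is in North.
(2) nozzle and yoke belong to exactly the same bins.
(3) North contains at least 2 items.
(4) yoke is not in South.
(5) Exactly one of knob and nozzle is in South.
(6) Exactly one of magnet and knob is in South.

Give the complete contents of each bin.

South = {knob}; North = {nozzle, yoke}

From (4): yoke ∉ South.
(2): nozzle matches yoke: nozzle ∉ South.
(5) (exactly one): knob ∈ South.
(6) (exactly one): magnet ∉ South.
Suppose yoke ∉ North: no assignment then satisfies all the clues, so yoke ∈ North.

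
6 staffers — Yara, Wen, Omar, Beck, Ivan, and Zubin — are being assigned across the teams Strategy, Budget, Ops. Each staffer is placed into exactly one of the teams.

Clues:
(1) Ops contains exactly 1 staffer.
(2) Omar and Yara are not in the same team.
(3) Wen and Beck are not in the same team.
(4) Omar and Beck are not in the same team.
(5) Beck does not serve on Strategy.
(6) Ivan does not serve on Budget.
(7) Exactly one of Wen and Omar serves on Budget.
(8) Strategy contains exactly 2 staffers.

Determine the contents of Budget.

Budget = {Wen, Yara, Zubin}

From (5): Beck ∉ Strategy.
From (6): Ivan ∉ Budget.
Suppose Yara ∉ Budget: no assignment then satisfies all the clues, so Yara ∈ Budget.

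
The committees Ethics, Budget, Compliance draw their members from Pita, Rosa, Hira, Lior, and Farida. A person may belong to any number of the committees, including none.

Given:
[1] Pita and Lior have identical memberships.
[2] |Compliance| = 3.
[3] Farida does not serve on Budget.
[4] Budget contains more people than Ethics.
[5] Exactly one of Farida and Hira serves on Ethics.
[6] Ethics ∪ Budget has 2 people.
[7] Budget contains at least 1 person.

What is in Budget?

From (3): Farida ∉ Budget.
Suppose Pita ∈ Budget: no assignment then satisfies all the clues, so Pita ∉ Budget.

Budget = {Hira, Rosa}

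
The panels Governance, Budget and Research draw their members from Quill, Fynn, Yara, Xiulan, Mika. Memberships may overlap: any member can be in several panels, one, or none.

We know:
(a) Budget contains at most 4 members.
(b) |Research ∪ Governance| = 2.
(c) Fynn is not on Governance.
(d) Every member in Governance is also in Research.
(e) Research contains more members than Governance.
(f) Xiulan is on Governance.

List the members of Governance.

Governance = {Xiulan}

From (c): Fynn ∉ Governance.
From (f): Xiulan ∈ Governance.
(d) with Xiulan ∈ Governance: Xiulan ∈ Research.
Suppose Quill ∈ Governance: no assignment then satisfies all the clues, so Quill ∉ Governance.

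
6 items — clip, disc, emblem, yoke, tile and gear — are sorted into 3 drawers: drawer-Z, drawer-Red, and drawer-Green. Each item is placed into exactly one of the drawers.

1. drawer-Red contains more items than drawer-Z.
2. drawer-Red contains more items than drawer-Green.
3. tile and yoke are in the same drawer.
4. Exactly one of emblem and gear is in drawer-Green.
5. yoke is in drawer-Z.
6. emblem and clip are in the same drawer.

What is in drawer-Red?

From (5): yoke ∈ drawer-Z.
(3): tile matches yoke: tile ∈ drawer-Z.
Suppose clip ∉ drawer-Red: no assignment then satisfies all the clues, so clip ∈ drawer-Red.

drawer-Red = {clip, disc, emblem}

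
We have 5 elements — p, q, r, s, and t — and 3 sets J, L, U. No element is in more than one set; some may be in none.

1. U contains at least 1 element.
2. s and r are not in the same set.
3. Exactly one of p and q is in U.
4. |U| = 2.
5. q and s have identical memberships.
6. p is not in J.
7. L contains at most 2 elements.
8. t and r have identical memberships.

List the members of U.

U = {q, s}

From (6): p ∉ J.
Suppose p ∈ U: no assignment then satisfies all the clues, so p ∉ U.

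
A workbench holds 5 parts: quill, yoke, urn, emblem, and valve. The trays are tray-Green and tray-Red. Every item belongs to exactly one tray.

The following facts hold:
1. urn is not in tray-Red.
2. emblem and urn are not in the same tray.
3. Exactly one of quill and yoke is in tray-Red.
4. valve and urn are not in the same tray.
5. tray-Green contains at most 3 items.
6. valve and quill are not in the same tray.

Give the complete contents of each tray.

tray-Green = {quill, urn}; tray-Red = {emblem, valve, yoke}

From (1): urn ∉ tray-Red.
Only one tray left: urn ∈ tray-Green.
(2): emblem ∉ tray-Green.
(4): valve ∉ tray-Green.
Only one tray left: emblem ∈ tray-Red.
Only one tray left: valve ∈ tray-Red.
(6): quill ∉ tray-Red.
Only one tray left: quill ∈ tray-Green.
(3) (exactly one): yoke ∈ tray-Red.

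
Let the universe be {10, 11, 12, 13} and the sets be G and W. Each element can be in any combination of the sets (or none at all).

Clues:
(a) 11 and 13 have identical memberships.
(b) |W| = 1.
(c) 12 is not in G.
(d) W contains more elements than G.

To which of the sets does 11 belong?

11: none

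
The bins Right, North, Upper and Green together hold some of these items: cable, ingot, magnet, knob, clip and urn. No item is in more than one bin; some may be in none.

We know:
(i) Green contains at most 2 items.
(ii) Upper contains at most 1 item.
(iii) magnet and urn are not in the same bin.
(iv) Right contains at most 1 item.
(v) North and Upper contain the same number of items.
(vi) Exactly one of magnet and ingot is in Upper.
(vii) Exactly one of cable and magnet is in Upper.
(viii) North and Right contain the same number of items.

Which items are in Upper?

Upper = {magnet}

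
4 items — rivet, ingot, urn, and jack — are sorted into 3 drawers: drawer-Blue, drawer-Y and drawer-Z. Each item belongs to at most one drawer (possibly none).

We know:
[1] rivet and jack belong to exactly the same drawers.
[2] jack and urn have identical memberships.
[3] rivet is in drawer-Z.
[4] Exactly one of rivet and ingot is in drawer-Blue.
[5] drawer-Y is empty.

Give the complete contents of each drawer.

drawer-Blue = {ingot}; drawer-Y = {}; drawer-Z = {jack, rivet, urn}

From (3): rivet ∈ drawer-Z.
(1): jack matches rivet: jack ∉ drawer-Blue.
(1): jack matches rivet: jack ∉ drawer-Y.
(1): jack matches rivet: jack ∈ drawer-Z.
(2): urn matches jack: urn ∉ drawer-Blue.
(2): urn matches jack: urn ∉ drawer-Y.
(2): urn matches jack: urn ∈ drawer-Z.
(4) (exactly one): ingot ∈ drawer-Blue.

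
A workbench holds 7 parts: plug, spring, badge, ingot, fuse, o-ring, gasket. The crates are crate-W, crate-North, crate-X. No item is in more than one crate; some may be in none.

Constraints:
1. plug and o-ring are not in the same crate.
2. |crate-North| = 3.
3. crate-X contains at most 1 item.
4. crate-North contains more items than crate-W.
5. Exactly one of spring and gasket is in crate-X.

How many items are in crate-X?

1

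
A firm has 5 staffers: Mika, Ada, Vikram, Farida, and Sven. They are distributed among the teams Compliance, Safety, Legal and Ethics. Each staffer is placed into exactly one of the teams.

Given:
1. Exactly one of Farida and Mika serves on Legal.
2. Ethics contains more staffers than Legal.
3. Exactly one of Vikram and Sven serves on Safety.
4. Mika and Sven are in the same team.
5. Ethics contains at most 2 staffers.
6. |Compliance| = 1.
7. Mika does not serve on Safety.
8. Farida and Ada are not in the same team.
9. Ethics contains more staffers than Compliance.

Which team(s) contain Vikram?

From (7): Mika ∉ Safety.
(4): Sven matches Mika: Sven ∉ Safety.
(3) (exactly one): Vikram ∈ Safety.

Vikram: Safety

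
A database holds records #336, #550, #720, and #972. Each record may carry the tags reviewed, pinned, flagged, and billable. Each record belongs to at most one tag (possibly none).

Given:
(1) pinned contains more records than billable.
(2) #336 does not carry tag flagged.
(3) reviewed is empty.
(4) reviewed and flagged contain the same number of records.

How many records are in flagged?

0

From (2): #336 ∉ flagged.
(3): reviewed already has 0, so the rest are out.
Suppose #550 ∈ flagged: no assignment then satisfies all the clues, so #550 ∉ flagged.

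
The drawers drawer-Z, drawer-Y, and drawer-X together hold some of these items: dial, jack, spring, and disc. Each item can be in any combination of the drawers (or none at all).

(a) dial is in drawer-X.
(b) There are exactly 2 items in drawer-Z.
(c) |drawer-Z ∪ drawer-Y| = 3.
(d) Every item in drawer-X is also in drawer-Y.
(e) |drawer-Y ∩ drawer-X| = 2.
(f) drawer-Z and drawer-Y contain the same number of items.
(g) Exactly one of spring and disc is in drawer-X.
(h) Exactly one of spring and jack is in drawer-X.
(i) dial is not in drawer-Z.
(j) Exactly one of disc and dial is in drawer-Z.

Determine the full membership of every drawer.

drawer-Z = {disc, spring}; drawer-Y = {dial, spring}; drawer-X = {dial, spring}

From (a): dial ∈ drawer-X.
From (i): dial ∉ drawer-Z.
(d) with dial ∈ drawer-X: dial ∈ drawer-Y.
(j) (exactly one): disc ∈ drawer-Z.
Suppose jack ∈ drawer-Z: no assignment then satisfies all the clues, so jack ∉ drawer-Z.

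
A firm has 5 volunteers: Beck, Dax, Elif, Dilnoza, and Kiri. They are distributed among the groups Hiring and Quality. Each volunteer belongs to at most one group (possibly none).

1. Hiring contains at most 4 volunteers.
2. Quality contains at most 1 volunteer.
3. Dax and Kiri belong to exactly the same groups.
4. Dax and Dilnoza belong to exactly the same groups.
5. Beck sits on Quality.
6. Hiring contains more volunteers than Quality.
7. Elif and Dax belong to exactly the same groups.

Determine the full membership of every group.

From (5): Beck ∈ Quality.
(2): Quality already has 1, so the rest are out.
Suppose Dax ∉ Hiring: no assignment then satisfies all the clues, so Dax ∈ Hiring.

Hiring = {Dax, Dilnoza, Elif, Kiri}; Quality = {Beck}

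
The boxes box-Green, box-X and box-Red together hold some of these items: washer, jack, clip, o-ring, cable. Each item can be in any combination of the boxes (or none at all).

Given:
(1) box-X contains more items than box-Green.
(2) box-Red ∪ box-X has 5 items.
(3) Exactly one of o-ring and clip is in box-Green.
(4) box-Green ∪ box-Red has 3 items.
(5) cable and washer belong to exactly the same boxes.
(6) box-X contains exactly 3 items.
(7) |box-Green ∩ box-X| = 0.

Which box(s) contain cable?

cable: box-X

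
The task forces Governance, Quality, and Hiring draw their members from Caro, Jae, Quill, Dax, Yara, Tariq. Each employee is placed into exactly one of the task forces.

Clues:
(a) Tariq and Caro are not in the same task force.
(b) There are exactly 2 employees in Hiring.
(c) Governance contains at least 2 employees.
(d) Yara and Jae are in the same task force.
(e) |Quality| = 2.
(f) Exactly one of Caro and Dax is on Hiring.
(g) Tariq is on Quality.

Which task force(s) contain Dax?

From (g): Tariq ∈ Quality.
(a): Caro ∉ Quality.
Suppose Dax ∈ Governance: no assignment then satisfies all the clues, so Dax ∉ Governance.

Dax: Quality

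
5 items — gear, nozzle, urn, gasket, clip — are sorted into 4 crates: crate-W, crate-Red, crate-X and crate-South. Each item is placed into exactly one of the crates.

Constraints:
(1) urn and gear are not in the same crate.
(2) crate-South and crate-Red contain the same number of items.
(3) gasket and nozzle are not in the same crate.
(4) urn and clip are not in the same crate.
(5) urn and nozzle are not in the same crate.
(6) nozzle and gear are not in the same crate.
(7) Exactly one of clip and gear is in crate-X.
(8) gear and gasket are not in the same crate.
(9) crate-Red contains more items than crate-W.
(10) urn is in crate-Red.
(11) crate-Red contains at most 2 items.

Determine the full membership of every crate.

crate-W = {}; crate-Red = {gasket, urn}; crate-X = {gear}; crate-South = {clip, nozzle}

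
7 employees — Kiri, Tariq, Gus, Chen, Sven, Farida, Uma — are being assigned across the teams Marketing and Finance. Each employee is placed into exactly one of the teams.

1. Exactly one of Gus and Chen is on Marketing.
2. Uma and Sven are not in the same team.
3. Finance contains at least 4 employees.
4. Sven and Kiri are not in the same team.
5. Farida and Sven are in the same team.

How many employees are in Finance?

4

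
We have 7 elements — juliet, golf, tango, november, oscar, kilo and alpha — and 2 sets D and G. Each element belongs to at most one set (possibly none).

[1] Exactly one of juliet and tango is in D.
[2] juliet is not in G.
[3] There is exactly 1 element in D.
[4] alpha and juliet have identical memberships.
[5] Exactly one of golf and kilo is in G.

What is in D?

D = {tango}

From (2): juliet ∉ G.
(4): alpha matches juliet: alpha ∉ G.
Suppose juliet ∈ D: no assignment then satisfies all the clues, so juliet ∉ D.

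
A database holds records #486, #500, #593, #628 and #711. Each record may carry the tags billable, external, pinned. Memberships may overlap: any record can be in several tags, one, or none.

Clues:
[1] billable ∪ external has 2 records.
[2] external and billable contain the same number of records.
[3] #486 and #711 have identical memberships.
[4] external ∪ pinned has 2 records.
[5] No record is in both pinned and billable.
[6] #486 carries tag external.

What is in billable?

billable = {#486, #711}

From (6): #486 ∈ external.
(3): #711 matches #486: #711 ∈ external.
Suppose #486 ∉ billable: no assignment then satisfies all the clues, so #486 ∈ billable.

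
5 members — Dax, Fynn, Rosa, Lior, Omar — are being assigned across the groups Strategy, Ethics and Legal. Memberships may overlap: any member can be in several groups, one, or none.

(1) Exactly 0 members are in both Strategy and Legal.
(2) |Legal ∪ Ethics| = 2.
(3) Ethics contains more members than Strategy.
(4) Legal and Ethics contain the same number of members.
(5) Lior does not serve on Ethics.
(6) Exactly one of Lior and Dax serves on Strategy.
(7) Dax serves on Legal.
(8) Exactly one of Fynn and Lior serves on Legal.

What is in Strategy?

Strategy = {Lior}

From (5): Lior ∉ Ethics.
From (7): Dax ∈ Legal.
Suppose Dax ∈ Strategy: no assignment then satisfies all the clues, so Dax ∉ Strategy.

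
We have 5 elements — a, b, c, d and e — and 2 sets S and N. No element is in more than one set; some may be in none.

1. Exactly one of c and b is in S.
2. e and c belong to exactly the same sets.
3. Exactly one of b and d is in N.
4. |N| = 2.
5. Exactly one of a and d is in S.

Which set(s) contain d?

d: S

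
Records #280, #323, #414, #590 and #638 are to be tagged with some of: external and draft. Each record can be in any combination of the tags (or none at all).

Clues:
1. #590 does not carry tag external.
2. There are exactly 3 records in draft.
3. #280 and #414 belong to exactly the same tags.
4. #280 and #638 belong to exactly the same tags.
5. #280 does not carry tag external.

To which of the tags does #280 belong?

#280: draft

From (1): #590 ∉ external.
From (5): #280 ∉ external.
(3): #414 matches #280: #414 ∉ external.
(4): #638 matches #280: #638 ∉ external.
Suppose #280 ∉ draft: no assignment then satisfies all the clues, so #280 ∈ draft.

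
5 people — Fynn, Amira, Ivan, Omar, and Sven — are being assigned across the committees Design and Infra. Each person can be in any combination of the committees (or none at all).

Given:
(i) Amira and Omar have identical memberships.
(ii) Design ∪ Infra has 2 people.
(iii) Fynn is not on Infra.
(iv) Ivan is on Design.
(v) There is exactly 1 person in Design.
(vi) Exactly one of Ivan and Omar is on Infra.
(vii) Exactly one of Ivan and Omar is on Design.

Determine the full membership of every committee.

Design = {Ivan}; Infra = {Ivan, Sven}

From (iii): Fynn ∉ Infra.
From (iv): Ivan ∈ Design.
(v): Design already has 1, so the rest are out.
Suppose Amira ∈ Infra: no assignment then satisfies all the clues, so Amira ∉ Infra.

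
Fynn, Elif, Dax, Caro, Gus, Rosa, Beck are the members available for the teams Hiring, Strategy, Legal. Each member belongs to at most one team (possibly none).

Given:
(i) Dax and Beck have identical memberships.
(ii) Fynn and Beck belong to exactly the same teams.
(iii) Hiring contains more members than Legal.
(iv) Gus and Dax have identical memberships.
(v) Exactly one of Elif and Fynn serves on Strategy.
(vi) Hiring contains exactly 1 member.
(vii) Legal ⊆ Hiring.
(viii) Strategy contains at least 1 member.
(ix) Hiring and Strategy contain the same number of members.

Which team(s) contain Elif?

Elif: Strategy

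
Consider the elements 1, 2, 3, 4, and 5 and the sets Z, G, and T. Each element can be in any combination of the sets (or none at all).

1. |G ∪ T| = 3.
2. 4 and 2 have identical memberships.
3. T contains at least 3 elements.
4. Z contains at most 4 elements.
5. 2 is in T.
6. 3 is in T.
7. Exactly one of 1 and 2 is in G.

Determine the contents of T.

T = {2, 3, 4}

From (5): 2 ∈ T.
From (6): 3 ∈ T.
(2): 4 matches 2: 4 ∈ T.
Suppose 1 ∈ T: no assignment then satisfies all the clues, so 1 ∉ T.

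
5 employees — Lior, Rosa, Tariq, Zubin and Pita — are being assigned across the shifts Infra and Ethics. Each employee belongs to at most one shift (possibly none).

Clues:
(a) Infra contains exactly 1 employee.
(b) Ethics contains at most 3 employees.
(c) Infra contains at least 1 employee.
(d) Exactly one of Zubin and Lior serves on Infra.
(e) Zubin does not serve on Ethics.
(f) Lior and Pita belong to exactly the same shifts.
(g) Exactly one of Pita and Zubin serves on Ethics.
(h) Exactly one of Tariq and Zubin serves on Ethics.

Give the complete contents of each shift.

From (e): Zubin ∉ Ethics.
(g) (exactly one): Pita ∈ Ethics.
(h) (exactly one): Tariq ∈ Ethics.
(f): Lior matches Pita: Lior ∉ Infra.
(f): Lior matches Pita: Lior ∈ Ethics.
(b): Ethics already has 3, so the rest are out.
(d) (exactly one): Zubin ∈ Infra.
(a): Infra already has 1, so the rest are out.

Infra = {Zubin}; Ethics = {Lior, Pita, Tariq}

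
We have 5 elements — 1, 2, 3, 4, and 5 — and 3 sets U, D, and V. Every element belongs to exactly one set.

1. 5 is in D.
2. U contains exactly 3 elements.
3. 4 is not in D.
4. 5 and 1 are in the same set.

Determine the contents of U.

From (1): 5 ∈ D.
From (3): 4 ∉ D.
(4): 1 matches 5: 1 ∉ U.
(4): 1 matches 5: 1 ∈ D.
(2): only 3 candidates remain for U, so all are in.

U = {2, 3, 4}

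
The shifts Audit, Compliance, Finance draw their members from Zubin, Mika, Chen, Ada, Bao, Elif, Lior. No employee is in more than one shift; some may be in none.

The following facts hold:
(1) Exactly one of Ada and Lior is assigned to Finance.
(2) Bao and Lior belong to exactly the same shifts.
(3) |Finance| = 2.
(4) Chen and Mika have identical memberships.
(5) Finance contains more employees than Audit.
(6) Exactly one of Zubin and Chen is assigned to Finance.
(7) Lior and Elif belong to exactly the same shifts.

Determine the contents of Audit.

Audit = {}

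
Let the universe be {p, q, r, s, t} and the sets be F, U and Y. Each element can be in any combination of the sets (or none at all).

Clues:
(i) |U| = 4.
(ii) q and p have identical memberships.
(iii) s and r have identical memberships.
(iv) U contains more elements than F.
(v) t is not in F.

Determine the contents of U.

U = {p, q, r, s}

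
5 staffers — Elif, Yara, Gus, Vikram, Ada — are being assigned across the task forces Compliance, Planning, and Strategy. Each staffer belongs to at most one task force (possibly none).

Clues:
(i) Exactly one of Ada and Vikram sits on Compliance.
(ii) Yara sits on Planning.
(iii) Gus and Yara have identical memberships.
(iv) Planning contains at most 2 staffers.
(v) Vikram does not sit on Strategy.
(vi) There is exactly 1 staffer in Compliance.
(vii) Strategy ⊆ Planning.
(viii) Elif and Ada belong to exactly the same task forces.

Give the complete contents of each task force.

Compliance = {Vikram}; Planning = {Gus, Yara}; Strategy = {}

From (ii): Yara ∈ Planning.
From (v): Vikram ∉ Strategy.
(iii): Gus matches Yara: Gus ∉ Compliance.
(iii): Gus matches Yara: Gus ∈ Planning.
(iv): Planning already has 2, so the rest are out.
(vii) contrapositive: Elif ∉ Strategy.
(vii) contrapositive: Ada ∉ Strategy.
Suppose Elif ∈ Compliance: no assignment then satisfies all the clues, so Elif ∉ Compliance.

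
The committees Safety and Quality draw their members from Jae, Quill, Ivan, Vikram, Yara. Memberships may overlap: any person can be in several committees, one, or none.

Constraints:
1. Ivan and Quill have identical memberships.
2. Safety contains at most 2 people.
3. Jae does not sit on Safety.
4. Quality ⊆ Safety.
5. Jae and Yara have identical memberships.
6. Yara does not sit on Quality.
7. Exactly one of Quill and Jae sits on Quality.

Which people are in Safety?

Safety = {Ivan, Quill}

From (3): Jae ∉ Safety.
From (6): Yara ∉ Quality.
(4) contrapositive: Jae ∉ Quality.
(5): Yara matches Jae: Yara ∉ Safety.
(7) (exactly one): Quill ∈ Quality.
(1): Ivan matches Quill: Ivan ∈ Quality.
(4) with Quill ∈ Quality: Quill ∈ Safety.
(4) with Ivan ∈ Quality: Ivan ∈ Safety.
(2): Safety already has 2, so the rest are out.
(4) contrapositive: Vikram ∉ Quality.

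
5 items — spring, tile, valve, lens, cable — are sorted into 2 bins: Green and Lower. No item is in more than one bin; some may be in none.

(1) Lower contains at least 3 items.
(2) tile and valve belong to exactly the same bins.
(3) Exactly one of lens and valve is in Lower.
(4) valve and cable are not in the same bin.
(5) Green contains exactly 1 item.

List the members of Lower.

Lower = {spring, tile, valve}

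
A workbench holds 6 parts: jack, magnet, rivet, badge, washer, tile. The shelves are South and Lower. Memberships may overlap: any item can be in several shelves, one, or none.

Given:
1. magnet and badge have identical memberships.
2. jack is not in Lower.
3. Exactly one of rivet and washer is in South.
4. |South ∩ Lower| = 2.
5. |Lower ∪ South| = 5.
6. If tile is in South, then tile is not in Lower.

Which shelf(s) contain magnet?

magnet: Lower, South

From (2): jack ∉ Lower.
Suppose magnet ∉ South: no assignment then satisfies all the clues, so magnet ∈ South.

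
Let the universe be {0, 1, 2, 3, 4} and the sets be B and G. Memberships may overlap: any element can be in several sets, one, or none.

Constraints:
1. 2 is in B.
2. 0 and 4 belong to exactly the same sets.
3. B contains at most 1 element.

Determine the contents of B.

B = {2}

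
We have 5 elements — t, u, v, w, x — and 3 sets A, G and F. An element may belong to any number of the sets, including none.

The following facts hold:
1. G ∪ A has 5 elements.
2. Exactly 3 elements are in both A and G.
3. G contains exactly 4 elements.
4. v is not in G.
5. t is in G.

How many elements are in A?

4

From (4): v ∉ G.
From (5): t ∈ G.
(3): only 4 candidates remain for G, so all are in.
Suppose v ∉ A: no assignment then satisfies all the clues, so v ∈ A.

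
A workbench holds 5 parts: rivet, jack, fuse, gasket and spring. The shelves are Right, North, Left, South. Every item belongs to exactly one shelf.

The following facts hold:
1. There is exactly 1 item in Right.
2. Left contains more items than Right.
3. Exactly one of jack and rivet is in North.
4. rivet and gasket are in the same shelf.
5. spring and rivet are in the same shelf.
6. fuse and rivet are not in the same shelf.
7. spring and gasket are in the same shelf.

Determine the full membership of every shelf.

Right = {fuse}; North = {jack}; Left = {gasket, rivet, spring}; South = {}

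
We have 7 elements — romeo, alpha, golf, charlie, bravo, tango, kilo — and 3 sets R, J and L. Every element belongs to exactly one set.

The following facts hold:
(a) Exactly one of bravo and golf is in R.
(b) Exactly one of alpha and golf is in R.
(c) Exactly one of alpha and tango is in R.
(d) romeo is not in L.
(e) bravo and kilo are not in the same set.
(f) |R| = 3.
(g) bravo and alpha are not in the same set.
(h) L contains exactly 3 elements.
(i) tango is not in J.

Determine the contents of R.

R = {golf, romeo, tango}

From (d): romeo ∉ L.
From (i): tango ∉ J.
Suppose romeo ∉ R: no assignment then satisfies all the clues, so romeo ∈ R.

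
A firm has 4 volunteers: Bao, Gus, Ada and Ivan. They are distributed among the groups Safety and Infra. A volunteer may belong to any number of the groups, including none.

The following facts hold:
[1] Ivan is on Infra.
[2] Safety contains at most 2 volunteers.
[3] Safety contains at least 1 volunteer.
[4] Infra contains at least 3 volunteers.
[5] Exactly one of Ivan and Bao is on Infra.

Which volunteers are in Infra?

From (1): Ivan ∈ Infra.
(5) (exactly one): Bao ∉ Infra.
(4): only 3 candidates remain for Infra, so all are in.

Infra = {Ada, Gus, Ivan}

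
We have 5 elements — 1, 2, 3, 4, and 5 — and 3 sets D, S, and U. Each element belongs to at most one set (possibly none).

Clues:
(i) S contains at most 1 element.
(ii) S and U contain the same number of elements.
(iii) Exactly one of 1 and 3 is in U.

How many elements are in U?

1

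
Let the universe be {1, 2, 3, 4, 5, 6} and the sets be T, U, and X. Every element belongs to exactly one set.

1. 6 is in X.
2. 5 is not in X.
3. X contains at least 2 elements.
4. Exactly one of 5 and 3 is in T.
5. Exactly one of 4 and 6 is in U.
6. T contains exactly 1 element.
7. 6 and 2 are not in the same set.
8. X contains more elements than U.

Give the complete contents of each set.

T = {5}; U = {2, 4}; X = {1, 3, 6}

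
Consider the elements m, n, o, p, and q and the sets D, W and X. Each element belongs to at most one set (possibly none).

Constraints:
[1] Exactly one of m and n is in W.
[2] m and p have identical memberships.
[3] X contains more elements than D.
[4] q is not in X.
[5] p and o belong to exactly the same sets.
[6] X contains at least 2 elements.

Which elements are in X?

X = {m, o, p}

From (4): q ∉ X.
Suppose m ∉ X: no assignment then satisfies all the clues, so m ∈ X.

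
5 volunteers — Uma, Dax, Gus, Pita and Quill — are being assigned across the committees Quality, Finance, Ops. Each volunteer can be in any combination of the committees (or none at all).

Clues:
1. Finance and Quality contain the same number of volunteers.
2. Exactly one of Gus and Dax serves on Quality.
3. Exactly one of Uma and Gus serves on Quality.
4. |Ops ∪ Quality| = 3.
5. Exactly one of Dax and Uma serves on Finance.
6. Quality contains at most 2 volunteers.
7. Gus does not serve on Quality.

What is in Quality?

From (7): Gus ∉ Quality.
(2) (exactly one): Dax ∈ Quality.
(3) (exactly one): Uma ∈ Quality.
(6): Quality already has 2, so the rest are out.

Quality = {Dax, Uma}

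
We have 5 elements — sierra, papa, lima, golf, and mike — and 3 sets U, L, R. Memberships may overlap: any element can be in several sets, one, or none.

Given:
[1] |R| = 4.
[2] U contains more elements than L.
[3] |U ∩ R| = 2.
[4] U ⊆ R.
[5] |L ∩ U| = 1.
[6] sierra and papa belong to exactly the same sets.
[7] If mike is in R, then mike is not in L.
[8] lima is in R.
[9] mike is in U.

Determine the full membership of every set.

From (8): lima ∈ R.
From (9): mike ∈ U.
(4) with mike ∈ U: mike ∈ R.
(7): mike ∉ L.
Suppose sierra ∈ U: no assignment then satisfies all the clues, so sierra ∉ U.

U = {lima, mike}; L = {lima}; R = {lima, mike, papa, sierra}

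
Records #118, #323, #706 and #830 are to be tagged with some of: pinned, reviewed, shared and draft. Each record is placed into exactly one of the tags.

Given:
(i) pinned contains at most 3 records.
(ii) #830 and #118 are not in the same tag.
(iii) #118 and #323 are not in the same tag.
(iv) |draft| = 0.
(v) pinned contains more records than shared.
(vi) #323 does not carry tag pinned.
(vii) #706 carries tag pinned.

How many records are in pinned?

2

From (vi): #323 ∉ pinned.
From (vii): #706 ∈ pinned.
(iv): draft already has 0, so the rest are out.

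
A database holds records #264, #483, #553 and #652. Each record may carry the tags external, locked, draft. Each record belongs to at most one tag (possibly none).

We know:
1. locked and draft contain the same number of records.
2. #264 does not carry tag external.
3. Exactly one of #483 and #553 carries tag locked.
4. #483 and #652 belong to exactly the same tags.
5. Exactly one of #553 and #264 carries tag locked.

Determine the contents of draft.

draft = {#264}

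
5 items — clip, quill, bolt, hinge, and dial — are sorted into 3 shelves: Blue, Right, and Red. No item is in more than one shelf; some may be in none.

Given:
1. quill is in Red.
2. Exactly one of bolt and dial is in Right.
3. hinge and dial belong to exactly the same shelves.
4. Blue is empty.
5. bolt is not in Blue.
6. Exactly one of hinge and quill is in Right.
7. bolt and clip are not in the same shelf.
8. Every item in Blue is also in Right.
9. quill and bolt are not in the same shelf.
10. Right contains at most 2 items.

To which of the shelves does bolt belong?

From (1): quill ∈ Red.
From (5): bolt ∉ Blue.
(4): Blue already has 0, so the rest are out.
(6) (exactly one): hinge ∈ Right.
(9): bolt ∉ Red.
(3): dial matches hinge: dial ∈ Right.
(10): Right already has 2, so the rest are out.

bolt: none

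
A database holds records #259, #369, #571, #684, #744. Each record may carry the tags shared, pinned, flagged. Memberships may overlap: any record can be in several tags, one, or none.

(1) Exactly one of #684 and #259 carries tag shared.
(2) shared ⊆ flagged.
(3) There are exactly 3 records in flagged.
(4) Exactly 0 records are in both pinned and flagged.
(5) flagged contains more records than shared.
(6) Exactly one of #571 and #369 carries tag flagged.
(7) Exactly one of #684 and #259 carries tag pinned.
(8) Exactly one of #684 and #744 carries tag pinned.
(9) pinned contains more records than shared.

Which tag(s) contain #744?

#744: flagged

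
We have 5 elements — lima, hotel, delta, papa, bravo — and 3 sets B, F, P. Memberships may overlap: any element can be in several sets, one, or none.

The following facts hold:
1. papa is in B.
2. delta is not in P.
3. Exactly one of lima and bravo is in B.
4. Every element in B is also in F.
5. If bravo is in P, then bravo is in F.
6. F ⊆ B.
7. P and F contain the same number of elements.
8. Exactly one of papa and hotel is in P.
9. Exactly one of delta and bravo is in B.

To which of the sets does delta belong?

delta: none

From (1): papa ∈ B.
From (2): delta ∉ P.
(4) with papa ∈ B: papa ∈ F.
Suppose delta ∈ B: no assignment then satisfies all the clues, so delta ∉ B.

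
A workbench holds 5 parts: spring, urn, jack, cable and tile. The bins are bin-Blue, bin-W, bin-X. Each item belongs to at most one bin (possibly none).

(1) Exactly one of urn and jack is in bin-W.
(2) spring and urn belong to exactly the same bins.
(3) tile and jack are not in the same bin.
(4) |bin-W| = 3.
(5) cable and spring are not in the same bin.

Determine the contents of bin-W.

bin-W = {spring, tile, urn}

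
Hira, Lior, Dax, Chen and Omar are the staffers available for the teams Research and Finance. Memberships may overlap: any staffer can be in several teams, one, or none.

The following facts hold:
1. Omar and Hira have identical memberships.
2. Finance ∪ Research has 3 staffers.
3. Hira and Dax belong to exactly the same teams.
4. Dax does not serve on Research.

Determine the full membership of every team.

Research = {}; Finance = {Dax, Hira, Omar}

From (4): Dax ∉ Research.
(3): Hira matches Dax: Hira ∉ Research.
(1): Omar matches Hira: Omar ∉ Research.
Suppose Hira ∉ Finance: no assignment then satisfies all the clues, so Hira ∈ Finance.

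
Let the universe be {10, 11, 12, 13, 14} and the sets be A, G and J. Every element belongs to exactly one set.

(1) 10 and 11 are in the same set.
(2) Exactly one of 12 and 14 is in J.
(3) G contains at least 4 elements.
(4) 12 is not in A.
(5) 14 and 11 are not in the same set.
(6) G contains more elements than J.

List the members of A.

A = {}

From (4): 12 ∉ A.
Suppose 10 ∈ A: no assignment then satisfies all the clues, so 10 ∉ A.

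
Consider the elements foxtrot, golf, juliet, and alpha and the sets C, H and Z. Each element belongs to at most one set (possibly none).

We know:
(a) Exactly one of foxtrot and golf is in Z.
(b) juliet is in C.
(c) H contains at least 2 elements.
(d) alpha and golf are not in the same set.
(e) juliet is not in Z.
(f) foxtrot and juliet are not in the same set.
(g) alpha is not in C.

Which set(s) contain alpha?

alpha: H

From (b): juliet ∈ C.
From (g): alpha ∉ C.
(f): foxtrot ∉ C.
Suppose alpha ∉ H: no assignment then satisfies all the clues, so alpha ∈ H.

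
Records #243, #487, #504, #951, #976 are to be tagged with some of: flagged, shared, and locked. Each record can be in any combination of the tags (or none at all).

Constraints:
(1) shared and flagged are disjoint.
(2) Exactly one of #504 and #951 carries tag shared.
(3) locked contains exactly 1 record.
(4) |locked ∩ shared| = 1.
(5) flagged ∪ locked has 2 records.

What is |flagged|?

1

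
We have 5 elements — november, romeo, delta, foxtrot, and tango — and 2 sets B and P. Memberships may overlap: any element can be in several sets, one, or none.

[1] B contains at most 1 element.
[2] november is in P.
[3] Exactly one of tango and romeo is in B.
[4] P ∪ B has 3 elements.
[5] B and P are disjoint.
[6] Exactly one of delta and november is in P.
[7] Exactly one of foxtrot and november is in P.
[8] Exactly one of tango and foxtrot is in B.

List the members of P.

P = {november, romeo}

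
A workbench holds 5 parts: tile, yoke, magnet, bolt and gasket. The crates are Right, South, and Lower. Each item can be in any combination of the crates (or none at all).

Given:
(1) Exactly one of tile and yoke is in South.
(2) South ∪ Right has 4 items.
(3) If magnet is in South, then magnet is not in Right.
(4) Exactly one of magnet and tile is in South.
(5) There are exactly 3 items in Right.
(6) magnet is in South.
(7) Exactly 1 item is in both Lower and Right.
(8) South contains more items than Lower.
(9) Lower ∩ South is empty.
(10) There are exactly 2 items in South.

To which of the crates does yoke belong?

yoke: Right, South

From (6): magnet ∈ South.
(3): magnet ∉ Right.
(4) (exactly one): tile ∉ South.
(9) (disjoint): magnet ∉ Lower.
(1) (exactly one): yoke ∈ South.
(9) (disjoint): yoke ∉ Lower.
(10): South already has 2, so the rest are out.
Suppose yoke ∉ Right: no assignment then satisfies all the clues, so yoke ∈ Right.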